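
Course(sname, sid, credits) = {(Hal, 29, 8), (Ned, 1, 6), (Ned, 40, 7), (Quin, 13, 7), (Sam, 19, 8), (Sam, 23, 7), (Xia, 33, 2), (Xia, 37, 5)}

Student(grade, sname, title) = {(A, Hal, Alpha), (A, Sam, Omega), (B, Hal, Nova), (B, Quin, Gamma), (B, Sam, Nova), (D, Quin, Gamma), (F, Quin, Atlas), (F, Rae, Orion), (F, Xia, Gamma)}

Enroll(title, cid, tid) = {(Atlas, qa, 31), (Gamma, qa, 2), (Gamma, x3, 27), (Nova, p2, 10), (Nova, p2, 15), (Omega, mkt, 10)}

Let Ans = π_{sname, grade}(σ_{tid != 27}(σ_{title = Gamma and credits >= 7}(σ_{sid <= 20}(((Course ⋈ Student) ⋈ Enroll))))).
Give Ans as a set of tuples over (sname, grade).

{(Quin, B), (Quin, D)}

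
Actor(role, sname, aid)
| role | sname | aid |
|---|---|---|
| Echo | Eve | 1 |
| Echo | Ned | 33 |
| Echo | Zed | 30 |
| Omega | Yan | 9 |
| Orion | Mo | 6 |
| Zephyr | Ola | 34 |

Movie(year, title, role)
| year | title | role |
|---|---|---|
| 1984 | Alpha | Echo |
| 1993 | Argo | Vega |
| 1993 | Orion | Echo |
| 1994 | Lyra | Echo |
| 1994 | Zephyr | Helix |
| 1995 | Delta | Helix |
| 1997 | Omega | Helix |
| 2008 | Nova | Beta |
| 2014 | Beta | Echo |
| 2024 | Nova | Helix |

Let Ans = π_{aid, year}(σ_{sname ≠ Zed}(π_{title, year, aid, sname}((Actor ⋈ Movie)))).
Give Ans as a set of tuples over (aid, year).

Actor ⋈ Movie (natural join on role): {(Echo, Eve, 1, 1984, Alpha), (Echo, Eve, 1, 1993, Orion), (Echo, Eve, 1, 1994, Lyra), (Echo, Eve, 1, 2014, Beta), (Echo, Ned, 33, 1984, Alpha), (Echo, Ned, 33, 1993, Orion), (Echo, Ned, 33, 1994, Lyra), (Echo, Ned, 33, 2014, Beta), (Echo, Zed, 30, 1984, Alpha), (Echo, Zed, 30, 1993, Orion), (Echo, Zed, 30, 1994, Lyra), (Echo, Zed, 30, 2014, Beta)}
Projecting to title, year, aid, sname: {(Alpha, 1984, 1, Eve), (Alpha, 1984, 30, Zed), (Alpha, 1984, 33, Ned), (Beta, 2014, 1, Eve), (Beta, 2014, 30, Zed), (Beta, 2014, 33, Ned), (Lyra, 1994, 1, Eve), (Lyra, 1994, 30, Zed), (Lyra, 1994, 33, Ned), (Orion, 1993, 1, Eve), (Orion, 1993, 30, Zed), (Orion, 1993, 33, Ned)}
Filtering on sname ≠ Zed leaves {(Alpha, 1984, 1, Eve), (Alpha, 1984, 33, Ned), (Beta, 2014, 1, Eve), (Beta, 2014, 33, Ned), (Lyra, 1994, 1, Eve), (Lyra, 1994, 33, Ned), (Orion, 1993, 1, Eve), (Orion, 1993, 33, Ned)}.
Projecting to aid, year: {(1, 1984), (1, 1993), (1, 1994), (1, 2014), (33, 1984), (33, 1993), (33, 1994), (33, 2014)}

{(1, 1984), (1, 1993), (1, 1994), (1, 2014), (33, 1984), (33, 1993), (33, 1994), (33, 2014)}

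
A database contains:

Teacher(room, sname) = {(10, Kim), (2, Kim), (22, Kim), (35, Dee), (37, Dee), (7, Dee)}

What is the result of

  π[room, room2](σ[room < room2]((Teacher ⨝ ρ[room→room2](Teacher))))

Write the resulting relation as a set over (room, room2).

ρ[room→room2]: schema becomes (room2, sname); tuples unchanged.
Joining Teacher and ρ[room→room2](Teacher) on sname yields {(10, Kim, 10), (10, Kim, 2), (10, Kim, 22), (2, Kim, 10), (2, Kim, 2), (2, Kim, 22), (22, Kim, 10), (22, Kim, 2), (22, Kim, 22), (35, Dee, 35), (35, Dee, 37), (35, Dee, 7), (37, Dee, 35), (37, Dee, 37), (37, Dee, 7), (7, Dee, 35), (7, Dee, 37), (7, Dee, 7)}.
Apply σ_{room < room2}; surviving tuples: {(10, Kim, 22), (2, Kim, 10), (2, Kim, 22), (35, Dee, 37), (7, Dee, 35), (7, Dee, 37)}
π[room, room2]: project onto (room, room2) → {(10, 22), (2, 10), (2, 22), (35, 37), (7, 35), (7, 37)}

{(10, 22), (2, 10), (2, 22), (35, 37), (7, 35), (7, 37)}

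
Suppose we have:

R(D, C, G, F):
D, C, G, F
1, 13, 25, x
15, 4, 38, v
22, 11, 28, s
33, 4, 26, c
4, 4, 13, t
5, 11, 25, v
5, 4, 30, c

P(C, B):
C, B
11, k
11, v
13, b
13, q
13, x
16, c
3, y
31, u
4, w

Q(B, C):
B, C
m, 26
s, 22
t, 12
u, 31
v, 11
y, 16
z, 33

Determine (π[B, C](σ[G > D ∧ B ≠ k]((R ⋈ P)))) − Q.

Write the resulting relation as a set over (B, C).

Joining R and P on C yields {(1, 13, 25, x, b), (1, 13, 25, x, q), (1, 13, 25, x, x), (15, 4, 38, v, w), (22, 11, 28, s, k), (22, 11, 28, s, v), (33, 4, 26, c, w), (4, 4, 13, t, w), (5, 11, 25, v, k), (5, 11, 25, v, v), (5, 4, 30, c, w)}.
Selection G > D ∧ B ≠ k: {(1, 13, 25, x, b), (1, 13, 25, x, q), (1, 13, 25, x, x), (15, 4, 38, v, w), (22, 11, 28, s, v), (4, 4, 13, t, w), (5, 11, 25, v, v), (5, 4, 30, c, w)}
Projecting to B, C (3 duplicate(s) eliminated): {(b, 13), (q, 13), (v, 11), (w, 4), (x, 13)}
Set difference of the two operands is {(b, 13), (q, 13), (w, 4), (x, 13)}.

{(b, 13), (q, 13), (w, 4), (x, 13)}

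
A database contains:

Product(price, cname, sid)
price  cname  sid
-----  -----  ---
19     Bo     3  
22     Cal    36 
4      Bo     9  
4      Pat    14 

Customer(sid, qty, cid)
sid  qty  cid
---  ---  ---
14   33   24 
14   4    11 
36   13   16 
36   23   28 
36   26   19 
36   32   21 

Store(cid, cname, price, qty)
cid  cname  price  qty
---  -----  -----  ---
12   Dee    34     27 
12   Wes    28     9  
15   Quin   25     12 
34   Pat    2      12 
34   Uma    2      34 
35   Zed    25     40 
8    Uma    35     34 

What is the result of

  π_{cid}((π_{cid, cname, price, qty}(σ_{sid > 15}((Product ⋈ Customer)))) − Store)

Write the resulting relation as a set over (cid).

{16, 19, 21, 28}

Joining Product and Customer on sid yields {(22, Cal, 36, 13, 16), (22, Cal, 36, 23, 28), (22, Cal, 36, 26, 19), (22, Cal, 36, 32, 21), (4, Pat, 14, 33, 24), (4, Pat, 14, 4, 11)}.
Filtering on sid > 15 leaves {(22, Cal, 36, 13, 16), (22, Cal, 36, 23, 28), (22, Cal, 36, 26, 19), (22, Cal, 36, 32, 21)}.
Keep only column(s) cid, cname, price, qty: {(16, Cal, 22, 13), (19, Cal, 22, 26), (21, Cal, 22, 32), (28, Cal, 22, 23)}
Set difference of the two operands is {(16, Cal, 22, 13), (19, Cal, 22, 26), (21, Cal, 22, 32), (28, Cal, 22, 23)}.
Keep only column(s) cid: {16, 19, 21, 28}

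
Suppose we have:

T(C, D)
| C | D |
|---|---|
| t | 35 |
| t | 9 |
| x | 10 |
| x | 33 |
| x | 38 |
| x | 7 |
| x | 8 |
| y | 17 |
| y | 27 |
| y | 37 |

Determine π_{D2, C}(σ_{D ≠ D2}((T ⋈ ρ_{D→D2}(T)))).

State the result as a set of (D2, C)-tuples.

{(10, x), (17, y), (27, y), (33, x), (35, t), (37, y), (38, x), (7, x), (8, x), (9, t)}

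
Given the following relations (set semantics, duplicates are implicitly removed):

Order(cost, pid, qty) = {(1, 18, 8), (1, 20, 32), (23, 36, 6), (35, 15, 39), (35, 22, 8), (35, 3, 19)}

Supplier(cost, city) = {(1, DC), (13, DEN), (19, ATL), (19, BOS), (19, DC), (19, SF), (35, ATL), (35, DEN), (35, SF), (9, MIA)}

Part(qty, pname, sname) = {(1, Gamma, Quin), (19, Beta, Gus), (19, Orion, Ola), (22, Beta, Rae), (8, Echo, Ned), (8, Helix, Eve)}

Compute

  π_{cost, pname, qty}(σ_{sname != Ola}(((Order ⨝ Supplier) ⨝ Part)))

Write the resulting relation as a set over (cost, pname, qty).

Joining Order and Supplier on cost yields {(1, 18, 8, DC), (1, 20, 32, DC), (35, 15, 39, ATL), (35, 15, 39, DEN), (35, 15, 39, SF), (35, 22, 8, ATL), (35, 22, 8, DEN), (35, 22, 8, SF), (35, 3, 19, ATL), (35, 3, 19, DEN), (35, 3, 19, SF)}.
Joining (Order ⨝ Supplier) and Part on qty yields {(1, 18, 8, DC, Echo, Ned), (1, 18, 8, DC, Helix, Eve), (35, 22, 8, ATL, Echo, Ned), (35, 22, 8, ATL, Helix, Eve), (35, 22, 8, DEN, Echo, Ned), (35, 22, 8, DEN, Helix, Eve), (35, 22, 8, SF, Echo, Ned), (35, 22, 8, SF, Helix, Eve), (35, 3, 19, ATL, Beta, Gus), (35, 3, 19, ATL, Orion, Ola), (35, 3, 19, DEN, Beta, Gus), (35, 3, 19, DEN, Orion, Ola), (35, 3, 19, SF, Beta, Gus), (35, 3, 19, SF, Orion, Ola)}.
σ[sname != Ola]: keep tuples satisfying sname != Ola → {(1, 18, 8, DC, Echo, Ned), (1, 18, 8, DC, Helix, Eve), (35, 22, 8, ATL, Echo, Ned), (35, 22, 8, ATL, Helix, Eve), (35, 22, 8, DEN, Echo, Ned), (35, 22, 8, DEN, Helix, Eve), (35, 22, 8, SF, Echo, Ned), (35, 22, 8, SF, Helix, Eve), (35, 3, 19, ATL, Beta, Gus), (35, 3, 19, DEN, Beta, Gus), (35, 3, 19, SF, Beta, Gus)}
π_{cost, pname, qty} gives {(1, Echo, 8), (1, Helix, 8), (35, Beta, 19), (35, Echo, 8), (35, Helix, 8)} (6 duplicate(s) eliminated).

{(1, Echo, 8), (1, Helix, 8), (35, Beta, 19), (35, Echo, 8), (35, Helix, 8)}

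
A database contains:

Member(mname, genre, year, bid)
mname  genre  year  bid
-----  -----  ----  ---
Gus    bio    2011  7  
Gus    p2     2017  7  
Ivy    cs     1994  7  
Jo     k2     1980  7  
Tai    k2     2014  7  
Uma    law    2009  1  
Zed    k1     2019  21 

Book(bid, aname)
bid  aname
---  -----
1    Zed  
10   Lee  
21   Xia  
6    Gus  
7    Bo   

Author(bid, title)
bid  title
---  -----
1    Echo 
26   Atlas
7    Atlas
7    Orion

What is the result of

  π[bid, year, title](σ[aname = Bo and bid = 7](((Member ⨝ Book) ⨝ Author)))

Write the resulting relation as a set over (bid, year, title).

Joining Member and Book on bid yields {(Gus, bio, 2011, 7, Bo), (Gus, p2, 2017, 7, Bo), (Ivy, cs, 1994, 7, Bo), (Jo, k2, 1980, 7, Bo), (Tai, k2, 2014, 7, Bo), (Uma, law, 2009, 1, Zed), (Zed, k1, 2019, 21, Xia)}.
Joining (Member ⨝ Book) and Author on bid yields {(Gus, bio, 2011, 7, Bo, Atlas), (Gus, bio, 2011, 7, Bo, Orion), (Gus, p2, 2017, 7, Bo, Atlas), (Gus, p2, 2017, 7, Bo, Orion), (Ivy, cs, 1994, 7, Bo, Atlas), (Ivy, cs, 1994, 7, Bo, Orion), (Jo, k2, 1980, 7, Bo, Atlas), (Jo, k2, 1980, 7, Bo, Orion), (Tai, k2, 2014, 7, Bo, Atlas), (Tai, k2, 2014, 7, Bo, Orion), (Uma, law, 2009, 1, Zed, Echo)}.
σ[aname = Bo and bid = 7]: keep tuples satisfying aname = Bo and bid = 7 → {(Gus, bio, 2011, 7, Bo, Atlas), (Gus, bio, 2011, 7, Bo, Orion), (Gus, p2, 2017, 7, Bo, Atlas), (Gus, p2, 2017, 7, Bo, Orion), (Ivy, cs, 1994, 7, Bo, Atlas), (Ivy, cs, 1994, 7, Bo, Orion), (Jo, k2, 1980, 7, Bo, Atlas), (Jo, k2, 1980, 7, Bo, Orion), (Tai, k2, 2014, 7, Bo, Atlas), (Tai, k2, 2014, 7, Bo, Orion)}
Projecting to bid, year, title: {(7, 1980, Atlas), (7, 1980, Orion), (7, 1994, Atlas), (7, 1994, Orion), (7, 2011, Atlas), (7, 2011, Orion), (7, 2014, Atlas), (7, 2014, Orion), (7, 2017, Atlas), (7, 2017, Orion)}

{(7, 1980, Atlas), (7, 1980, Orion), (7, 1994, Atlas), (7, 1994, Orion), (7, 2011, Atlas), (7, 2011, Orion), (7, 2014, Atlas), (7, 2014, Orion), (7, 2017, Atlas), (7, 2017, Orion)}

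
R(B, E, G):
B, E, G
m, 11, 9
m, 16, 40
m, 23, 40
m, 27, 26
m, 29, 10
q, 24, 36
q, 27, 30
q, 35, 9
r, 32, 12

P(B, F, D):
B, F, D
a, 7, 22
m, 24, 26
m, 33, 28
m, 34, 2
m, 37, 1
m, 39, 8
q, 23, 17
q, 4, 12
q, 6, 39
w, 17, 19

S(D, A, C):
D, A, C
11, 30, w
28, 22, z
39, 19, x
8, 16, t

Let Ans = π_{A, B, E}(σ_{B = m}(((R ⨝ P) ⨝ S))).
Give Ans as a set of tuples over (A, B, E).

Natural join on B: {(m, 11, 9, 24, 26), (m, 11, 9, 33, 28), (m, 11, 9, 34, 2), (m, 11, 9, 37, 1), (m, 11, 9, 39, 8), (m, 16, 40, 24, 26), (m, 16, 40, 33, 28), (m, 16, 40, 34, 2), (m, 16, 40, 37, 1), (m, 16, 40, 39, 8), (m, 23, 40, 24, 26), (m, 23, 40, 33, 28), (m, 23, 40, 34, 2), (m, 23, 40, 37, 1), (m, 23, 40, 39, 8), (m, 27, 26, 24, 26), (m, 27, 26, 33, 28), (m, 27, 26, 34, 2), (m, 27, 26, 37, 1), (m, 27, 26, 39, 8), (m, 29, 10, 24, 26), (m, 29, 10, 33, 28), (m, 29, 10, 34, 2), (m, 29, 10, 37, 1), (m, 29, 10, 39, 8), (q, 24, 36, 23, 17), (q, 24, 36, 4, 12), (q, 24, 36, 6, 39), (q, 27, 30, 23, 17), (q, 27, 30, 4, 12), (q, 27, 30, 6, 39), (q, 35, 9, 23, 17), (q, 35, 9, 4, 12), (q, 35, 9, 6, 39)}
Natural join on D: {(m, 11, 9, 33, 28, 22, z), (m, 11, 9, 39, 8, 16, t), (m, 16, 40, 33, 28, 22, z), (m, 16, 40, 39, 8, 16, t), (m, 23, 40, 33, 28, 22, z), (m, 23, 40, 39, 8, 16, t), (m, 27, 26, 33, 28, 22, z), (m, 27, 26, 39, 8, 16, t), (m, 29, 10, 33, 28, 22, z), (m, 29, 10, 39, 8, 16, t), (q, 24, 36, 6, 39, 19, x), (q, 27, 30, 6, 39, 19, x), (q, 35, 9, 6, 39, 19, x)}
Filtering on B = m leaves {(m, 11, 9, 33, 28, 22, z), (m, 11, 9, 39, 8, 16, t), (m, 16, 40, 33, 28, 22, z), (m, 16, 40, 39, 8, 16, t), (m, 23, 40, 33, 28, 22, z), (m, 23, 40, 39, 8, 16, t), (m, 27, 26, 33, 28, 22, z), (m, 27, 26, 39, 8, 16, t), (m, 29, 10, 33, 28, 22, z), (m, 29, 10, 39, 8, 16, t)}.
Projecting to A, B, E: {(16, m, 11), (16, m, 16), (16, m, 23), (16, m, 27), (16, m, 29), (22, m, 11), (22, m, 16), (22, m, 23), (22, m, 27), (22, m, 29)}

{(16, m, 11), (16, m, 16), (16, m, 23), (16, m, 27), (16, m, 29), (22, m, 11), (22, m, 16), (22, m, 23), (22, m, 27), (22, m, 29)}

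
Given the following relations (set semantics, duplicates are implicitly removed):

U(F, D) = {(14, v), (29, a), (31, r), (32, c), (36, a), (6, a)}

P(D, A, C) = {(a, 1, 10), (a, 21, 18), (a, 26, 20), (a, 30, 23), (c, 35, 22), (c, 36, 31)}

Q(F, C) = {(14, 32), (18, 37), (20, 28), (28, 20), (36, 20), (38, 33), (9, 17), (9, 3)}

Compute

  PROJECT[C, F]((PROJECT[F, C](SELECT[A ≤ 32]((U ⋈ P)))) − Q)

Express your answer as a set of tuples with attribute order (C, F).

{(10, 29), (10, 36), (10, 6), (18, 29), (18, 36), (18, 6), (20, 29), (20, 6), (23, 29), (23, 36), (23, 6)}

Joining U and P on D yields {(29, a, 1, 10), (29, a, 21, 18), (29, a, 26, 20), (29, a, 30, 23), (32, c, 35, 22), (32, c, 36, 31), (36, a, 1, 10), (36, a, 21, 18), (36, a, 26, 20), (36, a, 30, 23), (6, a, 1, 10), (6, a, 21, 18), (6, a, 26, 20), (6, a, 30, 23)}.
Filtering on A ≤ 32 leaves {(29, a, 1, 10), (29, a, 21, 18), (29, a, 26, 20), (29, a, 30, 23), (36, a, 1, 10), (36, a, 21, 18), (36, a, 26, 20), (36, a, 30, 23), (6, a, 1, 10), (6, a, 21, 18), (6, a, 26, 20), (6, a, 30, 23)}.
Keep only column(s) F, C: {(29, 10), (29, 18), (29, 20), (29, 23), (36, 10), (36, 18), (36, 20), (36, 23), (6, 10), (6, 18), (6, 20), (6, 23)}
Difference: {(29, 10), (29, 18), (29, 20), (29, 23), (36, 10), (36, 18), (36, 20), (36, 23), (6, 10), (6, 18), (6, 20), (6, 23)} with {(14, 32), (18, 37), (20, 28), (28, 20), (36, 20), (38, 33), (9, 17), (9, 3)} → {(29, 10), (29, 18), (29, 20), (29, 23), (36, 10), (36, 18), (36, 23), (6, 10), (6, 18), (6, 20), (6, 23)}
Keep only column(s) C, F: {(10, 29), (10, 36), (10, 6), (18, 29), (18, 36), (18, 6), (20, 29), (20, 6), (23, 29), (23, 36), (23, 6)}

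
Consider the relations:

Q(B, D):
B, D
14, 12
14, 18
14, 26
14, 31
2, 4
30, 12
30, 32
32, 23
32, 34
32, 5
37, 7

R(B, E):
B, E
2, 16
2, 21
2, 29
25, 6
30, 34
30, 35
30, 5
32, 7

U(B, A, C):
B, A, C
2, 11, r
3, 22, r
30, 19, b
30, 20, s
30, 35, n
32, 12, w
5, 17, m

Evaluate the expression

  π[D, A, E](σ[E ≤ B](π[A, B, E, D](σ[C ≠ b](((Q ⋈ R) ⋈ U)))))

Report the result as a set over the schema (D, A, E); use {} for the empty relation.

{(12, 20, 5), (12, 35, 5), (23, 12, 7), (32, 20, 5), (32, 35, 5), (34, 12, 7), (5, 12, 7)}

Natural join on B: {(2, 4, 16), (2, 4, 21), (2, 4, 29), (30, 12, 34), (30, 12, 35), (30, 12, 5), (30, 32, 34), (30, 32, 35), (30, 32, 5), (32, 23, 7), (32, 34, 7), (32, 5, 7)}
Natural join on B: {(2, 4, 16, 11, r), (2, 4, 21, 11, r), (2, 4, 29, 11, r), (30, 12, 34, 19, b), (30, 12, 34, 20, s), (30, 12, 34, 35, n), (30, 12, 35, 19, b), (30, 12, 35, 20, s), (30, 12, 35, 35, n), (30, 12, 5, 19, b), (30, 12, 5, 20, s), (30, 12, 5, 35, n), (30, 32, 34, 19, b), (30, 32, 34, 20, s), (30, 32, 34, 35, n), (30, 32, 35, 19, b), (30, 32, 35, 20, s), (30, 32, 35, 35, n), (30, 32, 5, 19, b), (30, 32, 5, 20, s), (30, 32, 5, 35, n), (32, 23, 7, 12, w), (32, 34, 7, 12, w), (32, 5, 7, 12, w)}
σ[C ≠ b]: keep tuples satisfying C ≠ b → {(2, 4, 16, 11, r), (2, 4, 21, 11, r), (2, 4, 29, 11, r), (30, 12, 34, 20, s), (30, 12, 34, 35, n), (30, 12, 35, 20, s), (30, 12, 35, 35, n), (30, 12, 5, 20, s), (30, 12, 5, 35, n), (30, 32, 34, 20, s), (30, 32, 34, 35, n), (30, 32, 35, 20, s), (30, 32, 35, 35, n), (30, 32, 5, 20, s), (30, 32, 5, 35, n), (32, 23, 7, 12, w), (32, 34, 7, 12, w), (32, 5, 7, 12, w)}
Projecting to A, B, E, D: {(11, 2, 16, 4), (11, 2, 21, 4), (11, 2, 29, 4), (12, 32, 7, 23), (12, 32, 7, 34), (12, 32, 7, 5), (20, 30, 34, 12), (20, 30, 34, 32), (20, 30, 35, 12), (20, 30, 35, 32), (20, 30, 5, 12), (20, 30, 5, 32), (35, 30, 34, 12), (35, 30, 34, 32), (35, 30, 35, 12), (35, 30, 35, 32), (35, 30, 5, 12), (35, 30, 5, 32)}
σ[E ≤ B]: keep tuples satisfying E ≤ B → {(12, 32, 7, 23), (12, 32, 7, 34), (12, 32, 7, 5), (20, 30, 5, 12), (20, 30, 5, 32), (35, 30, 5, 12), (35, 30, 5, 32)}
Projecting to D, A, E: {(12, 20, 5), (12, 35, 5), (23, 12, 7), (32, 20, 5), (32, 35, 5), (34, 12, 7), (5, 12, 7)}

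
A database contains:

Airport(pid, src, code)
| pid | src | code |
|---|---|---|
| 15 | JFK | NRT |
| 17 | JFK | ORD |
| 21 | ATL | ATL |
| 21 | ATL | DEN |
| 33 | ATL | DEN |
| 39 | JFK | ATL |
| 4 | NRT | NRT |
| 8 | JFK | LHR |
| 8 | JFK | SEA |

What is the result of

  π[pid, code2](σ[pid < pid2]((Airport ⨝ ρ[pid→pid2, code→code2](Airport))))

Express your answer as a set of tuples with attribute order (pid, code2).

{(15, ATL), (15, ORD), (17, ATL), (21, DEN), (8, ATL), (8, NRT), (8, ORD)}

ρ[pid→pid2, code→code2]: schema becomes (pid2, src, code2); tuples unchanged.
Airport ⋈ ρ[pid→pid2, code→code2](Airport) (natural join on src): {(15, JFK, NRT, 15, NRT), (15, JFK, NRT, 17, ORD), (15, JFK, NRT, 39, ATL), (15, JFK, NRT, 8, LHR), (15, JFK, NRT, 8, SEA), (17, JFK, ORD, 15, NRT), (17, JFK, ORD, 17, ORD), (17, JFK, ORD, 39, ATL), (17, JFK, ORD, 8, LHR), (17, JFK, ORD, 8, SEA), (21, ATL, ATL, 21, ATL), (21, ATL, ATL, 21, DEN), (21, ATL, ATL, 33, DEN), (21, ATL, DEN, 21, ATL), (21, ATL, DEN, 21, DEN), (21, ATL, DEN, 33, DEN), (33, ATL, DEN, 21, ATL), (33, ATL, DEN, 21, DEN), (33, ATL, DEN, 33, DEN), (39, JFK, ATL, 15, NRT), (39, JFK, ATL, 17, ORD), (39, JFK, ATL, 39, ATL), (39, JFK, ATL, 8, LHR), (39, JFK, ATL, 8, SEA), (4, NRT, NRT, 4, NRT), (8, JFK, LHR, 15, NRT), (8, JFK, LHR, 17, ORD), (8, JFK, LHR, 39, ATL), (8, JFK, LHR, 8, LHR), (8, JFK, LHR, 8, SEA), (8, JFK, SEA, 15, NRT), (8, JFK, SEA, 17, ORD), (8, JFK, SEA, 39, ATL), (8, JFK, SEA, 8, LHR), (8, JFK, SEA, 8, SEA)}
Filtering on pid < pid2 leaves {(15, JFK, NRT, 17, ORD), (15, JFK, NRT, 39, ATL), (17, JFK, ORD, 39, ATL), (21, ATL, ATL, 33, DEN), (21, ATL, DEN, 33, DEN), (8, JFK, LHR, 15, NRT), (8, JFK, LHR, 17, ORD), (8, JFK, LHR, 39, ATL), (8, JFK, SEA, 15, NRT), (8, JFK, SEA, 17, ORD), (8, JFK, SEA, 39, ATL)}.
π[pid, code2]: project onto (pid, code2) (4 duplicate(s) eliminated) → {(15, ATL), (15, ORD), (17, ATL), (21, DEN), (8, ATL), (8, NRT), (8, ORD)}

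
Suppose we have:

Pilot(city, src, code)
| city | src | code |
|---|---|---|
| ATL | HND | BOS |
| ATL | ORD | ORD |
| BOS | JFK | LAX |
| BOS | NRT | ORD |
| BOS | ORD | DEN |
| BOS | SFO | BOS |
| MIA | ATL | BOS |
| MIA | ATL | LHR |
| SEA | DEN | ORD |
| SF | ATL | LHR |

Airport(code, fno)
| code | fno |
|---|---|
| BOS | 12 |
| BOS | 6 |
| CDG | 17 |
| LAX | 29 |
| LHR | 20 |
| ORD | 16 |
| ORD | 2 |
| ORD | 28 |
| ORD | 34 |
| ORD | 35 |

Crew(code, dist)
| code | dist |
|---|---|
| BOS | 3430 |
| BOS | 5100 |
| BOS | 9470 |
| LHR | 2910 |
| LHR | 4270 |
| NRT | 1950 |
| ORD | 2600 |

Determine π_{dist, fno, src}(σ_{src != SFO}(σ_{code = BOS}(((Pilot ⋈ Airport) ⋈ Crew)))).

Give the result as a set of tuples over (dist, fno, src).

{(3430, 12, ATL), (3430, 12, HND), (3430, 6, ATL), (3430, 6, HND), (5100, 12, ATL), (5100, 12, HND), (5100, 6, ATL), (5100, 6, HND), (9470, 12, ATL), (9470, 12, HND), (9470, 6, ATL), (9470, 6, HND)}

Natural join on code: {(ATL, HND, BOS, 12), (ATL, HND, BOS, 6), (ATL, ORD, ORD, 16), (ATL, ORD, ORD, 2), (ATL, ORD, ORD, 28), (ATL, ORD, ORD, 34), (ATL, ORD, ORD, 35), (BOS, JFK, LAX, 29), (BOS, NRT, ORD, 16), (BOS, NRT, ORD, 2), (BOS, NRT, ORD, 28), (BOS, NRT, ORD, 34), (BOS, NRT, ORD, 35), (BOS, SFO, BOS, 12), (BOS, SFO, BOS, 6), (MIA, ATL, BOS, 12), (MIA, ATL, BOS, 6), (MIA, ATL, LHR, 20), (SEA, DEN, ORD, 16), (SEA, DEN, ORD, 2), (SEA, DEN, ORD, 28), (SEA, DEN, ORD, 34), (SEA, DEN, ORD, 35), (SF, ATL, LHR, 20)}
Natural join on code: {(ATL, HND, BOS, 12, 3430), (ATL, HND, BOS, 12, 5100), (ATL, HND, BOS, 12, 9470), (ATL, HND, BOS, 6, 3430), (ATL, HND, BOS, 6, 5100), (ATL, HND, BOS, 6, 9470), (ATL, ORD, ORD, 16, 2600), (ATL, ORD, ORD, 2, 2600), (ATL, ORD, ORD, 28, 2600), (ATL, ORD, ORD, 34, 2600), (ATL, ORD, ORD, 35, 2600), (BOS, NRT, ORD, 16, 2600), (BOS, NRT, ORD, 2, 2600), (BOS, NRT, ORD, 28, 2600), (BOS, NRT, ORD, 34, 2600), (BOS, NRT, ORD, 35, 2600), (BOS, SFO, BOS, 12, 3430), (BOS, SFO, BOS, 12, 5100), (BOS, SFO, BOS, 12, 9470), (BOS, SFO, BOS, 6, 3430), (BOS, SFO, BOS, 6, 5100), (BOS, SFO, BOS, 6, 9470), (MIA, ATL, BOS, 12, 3430), (MIA, ATL, BOS, 12, 5100), (MIA, ATL, BOS, 12, 9470), (MIA, ATL, BOS, 6, 3430), (MIA, ATL, BOS, 6, 5100), (MIA, ATL, BOS, 6, 9470), (MIA, ATL, LHR, 20, 2910), (MIA, ATL, LHR, 20, 4270), (SEA, DEN, ORD, 16, 2600), (SEA, DEN, ORD, 2, 2600), (SEA, DEN, ORD, 28, 2600), (SEA, DEN, ORD, 34, 2600), (SEA, DEN, ORD, 35, 2600), (SF, ATL, LHR, 20, 2910), (SF, ATL, LHR, 20, 4270)}
σ[code = BOS]: keep tuples satisfying code = BOS → {(ATL, HND, BOS, 12, 3430), (ATL, HND, BOS, 12, 5100), (ATL, HND, BOS, 12, 9470), (ATL, HND, BOS, 6, 3430), (ATL, HND, BOS, 6, 5100), (ATL, HND, BOS, 6, 9470), (BOS, SFO, BOS, 12, 3430), (BOS, SFO, BOS, 12, 5100), (BOS, SFO, BOS, 12, 9470), (BOS, SFO, BOS, 6, 3430), (BOS, SFO, BOS, 6, 5100), (BOS, SFO, BOS, 6, 9470), (MIA, ATL, BOS, 12, 3430), (MIA, ATL, BOS, 12, 5100), (MIA, ATL, BOS, 12, 9470), (MIA, ATL, BOS, 6, 3430), (MIA, ATL, BOS, 6, 5100), (MIA, ATL, BOS, 6, 9470)}
σ[src != SFO]: keep tuples satisfying src != SFO → {(ATL, HND, BOS, 12, 3430), (ATL, HND, BOS, 12, 5100), (ATL, HND, BOS, 12, 9470), (ATL, HND, BOS, 6, 3430), (ATL, HND, BOS, 6, 5100), (ATL, HND, BOS, 6, 9470), (MIA, ATL, BOS, 12, 3430), (MIA, ATL, BOS, 12, 5100), (MIA, ATL, BOS, 12, 9470), (MIA, ATL, BOS, 6, 3430), (MIA, ATL, BOS, 6, 5100), (MIA, ATL, BOS, 6, 9470)}
π[dist, fno, src]: project onto (dist, fno, src) → {(3430, 12, ATL), (3430, 12, HND), (3430, 6, ATL), (3430, 6, HND), (5100, 12, ATL), (5100, 12, HND), (5100, 6, ATL), (5100, 6, HND), (9470, 12, ATL), (9470, 12, HND), (9470, 6, ATL), (9470, 6, HND)}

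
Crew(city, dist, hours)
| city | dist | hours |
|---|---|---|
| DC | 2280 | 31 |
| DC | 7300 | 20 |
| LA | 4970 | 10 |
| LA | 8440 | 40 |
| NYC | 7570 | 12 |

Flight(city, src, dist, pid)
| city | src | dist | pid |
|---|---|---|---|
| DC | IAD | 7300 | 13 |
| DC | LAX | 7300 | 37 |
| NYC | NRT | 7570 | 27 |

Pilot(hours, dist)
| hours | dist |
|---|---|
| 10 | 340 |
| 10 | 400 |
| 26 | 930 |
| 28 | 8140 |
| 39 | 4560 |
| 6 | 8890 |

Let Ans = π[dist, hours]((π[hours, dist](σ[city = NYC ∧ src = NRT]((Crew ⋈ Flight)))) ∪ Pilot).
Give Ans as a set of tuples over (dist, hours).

Natural join on city, dist: {(DC, 7300, 20, IAD, 13), (DC, 7300, 20, LAX, 37), (NYC, 7570, 12, NRT, 27)}
Selection city = NYC ∧ src = NRT: {(NYC, 7570, 12, NRT, 27)}
Keep only column(s) hours, dist: {(12, 7570)}
Taking the union: {(10, 340), (10, 400), (12, 7570), (26, 930), (28, 8140), (39, 4560), (6, 8890)}
Keep only column(s) dist, hours: {(340, 10), (400, 10), (4560, 39), (7570, 12), (8140, 28), (8890, 6), (930, 26)}

{(340, 10), (400, 10), (4560, 39), (7570, 12), (8140, 28), (8890, 6), (930, 26)}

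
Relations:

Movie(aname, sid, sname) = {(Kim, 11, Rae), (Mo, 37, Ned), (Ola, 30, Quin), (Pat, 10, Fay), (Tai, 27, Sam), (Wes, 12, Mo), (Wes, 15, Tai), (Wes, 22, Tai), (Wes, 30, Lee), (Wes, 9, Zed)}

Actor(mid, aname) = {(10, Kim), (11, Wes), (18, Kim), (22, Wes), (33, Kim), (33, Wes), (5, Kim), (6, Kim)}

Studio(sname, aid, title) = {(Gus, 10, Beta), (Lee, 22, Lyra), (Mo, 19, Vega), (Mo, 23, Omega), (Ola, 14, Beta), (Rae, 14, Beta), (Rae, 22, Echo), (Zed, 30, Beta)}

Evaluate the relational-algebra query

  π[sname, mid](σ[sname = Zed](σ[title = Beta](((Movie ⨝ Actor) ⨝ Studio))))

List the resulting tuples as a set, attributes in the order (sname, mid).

Natural join on aname: {(Kim, 11, Rae, 10), (Kim, 11, Rae, 18), (Kim, 11, Rae, 33), (Kim, 11, Rae, 5), (Kim, 11, Rae, 6), (Wes, 12, Mo, 11), (Wes, 12, Mo, 22), (Wes, 12, Mo, 33), (Wes, 15, Tai, 11), (Wes, 15, Tai, 22), (Wes, 15, Tai, 33), (Wes, 22, Tai, 11), (Wes, 22, Tai, 22), (Wes, 22, Tai, 33), (Wes, 30, Lee, 11), (Wes, 30, Lee, 22), (Wes, 30, Lee, 33), (Wes, 9, Zed, 11), (Wes, 9, Zed, 22), (Wes, 9, Zed, 33)}
Natural join on sname: {(Kim, 11, Rae, 10, 14, Beta), (Kim, 11, Rae, 10, 22, Echo), (Kim, 11, Rae, 18, 14, Beta), (Kim, 11, Rae, 18, 22, Echo), (Kim, 11, Rae, 33, 14, Beta), (Kim, 11, Rae, 33, 22, Echo), (Kim, 11, Rae, 5, 14, Beta), (Kim, 11, Rae, 5, 22, Echo), (Kim, 11, Rae, 6, 14, Beta), (Kim, 11, Rae, 6, 22, Echo), (Wes, 12, Mo, 11, 19, Vega), (Wes, 12, Mo, 11, 23, Omega), (Wes, 12, Mo, 22, 19, Vega), (Wes, 12, Mo, 22, 23, Omega), (Wes, 12, Mo, 33, 19, Vega), (Wes, 12, Mo, 33, 23, Omega), (Wes, 30, Lee, 11, 22, Lyra), (Wes, 30, Lee, 22, 22, Lyra), (Wes, 30, Lee, 33, 22, Lyra), (Wes, 9, Zed, 11, 30, Beta), (Wes, 9, Zed, 22, 30, Beta), (Wes, 9, Zed, 33, 30, Beta)}
Selection title = Beta: {(Kim, 11, Rae, 10, 14, Beta), (Kim, 11, Rae, 18, 14, Beta), (Kim, 11, Rae, 33, 14, Beta), (Kim, 11, Rae, 5, 14, Beta), (Kim, 11, Rae, 6, 14, Beta), (Wes, 9, Zed, 11, 30, Beta), (Wes, 9, Zed, 22, 30, Beta), (Wes, 9, Zed, 33, 30, Beta)}
Selection sname = Zed: {(Wes, 9, Zed, 11, 30, Beta), (Wes, 9, Zed, 22, 30, Beta), (Wes, 9, Zed, 33, 30, Beta)}
Projecting to sname, mid: {(Zed, 11), (Zed, 22), (Zed, 33)}

{(Zed, 11), (Zed, 22), (Zed, 33)}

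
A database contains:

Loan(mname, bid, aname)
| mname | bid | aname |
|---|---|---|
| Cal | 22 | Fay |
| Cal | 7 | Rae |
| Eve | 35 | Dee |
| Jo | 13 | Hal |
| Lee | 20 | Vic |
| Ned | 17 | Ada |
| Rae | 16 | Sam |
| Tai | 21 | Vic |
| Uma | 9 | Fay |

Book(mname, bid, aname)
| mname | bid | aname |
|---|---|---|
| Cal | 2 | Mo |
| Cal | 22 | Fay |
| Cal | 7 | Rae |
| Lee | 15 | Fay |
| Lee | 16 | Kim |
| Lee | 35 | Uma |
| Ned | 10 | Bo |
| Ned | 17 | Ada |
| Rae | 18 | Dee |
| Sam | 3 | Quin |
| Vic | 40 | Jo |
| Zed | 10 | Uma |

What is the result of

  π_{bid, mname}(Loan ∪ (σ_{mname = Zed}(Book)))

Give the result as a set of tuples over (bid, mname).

{(10, Zed), (13, Jo), (16, Rae), (17, Ned), (20, Lee), (21, Tai), (22, Cal), (35, Eve), (7, Cal), (9, Uma)}

Filtering on mname = Zed leaves {(Zed, 10, Uma)}.
Set union of the two operands is {(Cal, 22, Fay), (Cal, 7, Rae), (Eve, 35, Dee), (Jo, 13, Hal), (Lee, 20, Vic), (Ned, 17, Ada), (Rae, 16, Sam), (Tai, 21, Vic), (Uma, 9, Fay), (Zed, 10, Uma)}.
π[bid, mname]: project onto (bid, mname) → {(10, Zed), (13, Jo), (16, Rae), (17, Ned), (20, Lee), (21, Tai), (22, Cal), (35, Eve), (7, Cal), (9, Uma)}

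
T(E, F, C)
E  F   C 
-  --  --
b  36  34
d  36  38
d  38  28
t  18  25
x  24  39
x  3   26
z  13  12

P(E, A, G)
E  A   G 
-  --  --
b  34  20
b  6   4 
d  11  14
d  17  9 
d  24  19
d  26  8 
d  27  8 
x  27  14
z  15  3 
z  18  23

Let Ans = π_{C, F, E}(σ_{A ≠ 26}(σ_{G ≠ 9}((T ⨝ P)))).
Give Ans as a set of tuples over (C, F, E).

{(12, 13, z), (26, 3, x), (28, 38, d), (34, 36, b), (38, 36, d), (39, 24, x)}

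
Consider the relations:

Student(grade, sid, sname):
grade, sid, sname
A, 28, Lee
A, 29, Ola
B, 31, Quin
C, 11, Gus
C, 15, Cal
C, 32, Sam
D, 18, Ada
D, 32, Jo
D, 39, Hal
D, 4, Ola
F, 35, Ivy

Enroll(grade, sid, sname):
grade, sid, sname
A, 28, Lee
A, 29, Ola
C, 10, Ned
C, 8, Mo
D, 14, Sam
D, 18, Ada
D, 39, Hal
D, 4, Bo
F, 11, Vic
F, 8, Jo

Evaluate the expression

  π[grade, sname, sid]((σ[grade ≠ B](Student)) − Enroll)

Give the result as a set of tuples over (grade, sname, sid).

{(C, Cal, 15), (C, Gus, 11), (C, Sam, 32), (D, Jo, 32), (D, Ola, 4), (F, Ivy, 35)}

Apply σ_{grade ≠ B}; surviving tuples: {(A, 28, Lee), (A, 29, Ola), (C, 11, Gus), (C, 15, Cal), (C, 32, Sam), (D, 18, Ada), (D, 32, Jo), (D, 39, Hal), (D, 4, Ola), (F, 35, Ivy)}
Taking the difference: {(C, 11, Gus), (C, 15, Cal), (C, 32, Sam), (D, 32, Jo), (D, 4, Ola), (F, 35, Ivy)}
Projecting to grade, sname, sid: {(C, Cal, 15), (C, Gus, 11), (C, Sam, 32), (D, Jo, 32), (D, Ola, 4), (F, Ivy, 35)}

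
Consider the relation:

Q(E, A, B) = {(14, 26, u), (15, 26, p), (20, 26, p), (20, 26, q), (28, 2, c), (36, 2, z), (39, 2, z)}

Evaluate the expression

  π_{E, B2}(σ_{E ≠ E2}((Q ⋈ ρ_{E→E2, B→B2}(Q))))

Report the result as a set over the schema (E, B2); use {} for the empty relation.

{(14, p), (14, q), (15, p), (15, q), (15, u), (20, p), (20, u), (28, z), (36, c), (36, z), (39, c), (39, z)}

ρ[E→E2, B→B2]: schema becomes (E2, A, B2); tuples unchanged.
Q ⋈ ρ_{E→E2, B→B2}(Q) (natural join on A): {(14, 26, u, 14, u), (14, 26, u, 15, p), (14, 26, u, 20, p), (14, 26, u, 20, q), (15, 26, p, 14, u), (15, 26, p, 15, p), (15, 26, p, 20, p), (15, 26, p, 20, q), (20, 26, p, 14, u), (20, 26, p, 15, p), (20, 26, p, 20, p), (20, 26, p, 20, q), (20, 26, q, 14, u), (20, 26, q, 15, p), (20, 26, q, 20, p), (20, 26, q, 20, q), (28, 2, c, 28, c), (28, 2, c, 36, z), (28, 2, c, 39, z), (36, 2, z, 28, c), (36, 2, z, 36, z), (36, 2, z, 39, z), (39, 2, z, 28, c), (39, 2, z, 36, z), (39, 2, z, 39, z)}
Selection E ≠ E2: {(14, 26, u, 15, p), (14, 26, u, 20, p), (14, 26, u, 20, q), (15, 26, p, 14, u), (15, 26, p, 20, p), (15, 26, p, 20, q), (20, 26, p, 14, u), (20, 26, p, 15, p), (20, 26, q, 14, u), (20, 26, q, 15, p), (28, 2, c, 36, z), (28, 2, c, 39, z), (36, 2, z, 28, c), (36, 2, z, 39, z), (39, 2, z, 28, c), (39, 2, z, 36, z)}
Projecting to E, B2 (4 duplicate(s) eliminated): {(14, p), (14, q), (15, p), (15, q), (15, u), (20, p), (20, u), (28, z), (36, c), (36, z), (39, c), (39, z)}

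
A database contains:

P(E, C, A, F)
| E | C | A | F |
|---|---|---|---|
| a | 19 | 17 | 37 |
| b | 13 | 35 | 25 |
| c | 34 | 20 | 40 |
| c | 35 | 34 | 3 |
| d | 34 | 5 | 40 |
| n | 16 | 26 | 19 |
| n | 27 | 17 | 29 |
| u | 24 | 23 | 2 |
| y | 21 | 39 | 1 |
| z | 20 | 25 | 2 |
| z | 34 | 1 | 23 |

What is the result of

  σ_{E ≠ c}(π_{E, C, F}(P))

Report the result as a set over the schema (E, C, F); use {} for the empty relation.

Keep only column(s) E, C, F: {(a, 19, 37), (b, 13, 25), (c, 34, 40), (c, 35, 3), (d, 34, 40), (n, 16, 19), (n, 27, 29), (u, 24, 2), (y, 21, 1), (z, 20, 2), (z, 34, 23)}
σ[E ≠ c]: keep tuples satisfying E ≠ c → {(a, 19, 37), (b, 13, 25), (d, 34, 40), (n, 16, 19), (n, 27, 29), (u, 24, 2), (y, 21, 1), (z, 20, 2), (z, 34, 23)}

{(a, 19, 37), (b, 13, 25), (d, 34, 40), (n, 16, 19), (n, 27, 29), (u, 24, 2), (y, 21, 1), (z, 20, 2), (z, 34, 23)}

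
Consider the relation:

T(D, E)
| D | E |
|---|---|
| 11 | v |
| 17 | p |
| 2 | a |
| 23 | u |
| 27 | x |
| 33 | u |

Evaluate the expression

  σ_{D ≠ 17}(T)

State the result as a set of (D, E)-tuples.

{(11, v), (2, a), (23, u), (27, x), (33, u)}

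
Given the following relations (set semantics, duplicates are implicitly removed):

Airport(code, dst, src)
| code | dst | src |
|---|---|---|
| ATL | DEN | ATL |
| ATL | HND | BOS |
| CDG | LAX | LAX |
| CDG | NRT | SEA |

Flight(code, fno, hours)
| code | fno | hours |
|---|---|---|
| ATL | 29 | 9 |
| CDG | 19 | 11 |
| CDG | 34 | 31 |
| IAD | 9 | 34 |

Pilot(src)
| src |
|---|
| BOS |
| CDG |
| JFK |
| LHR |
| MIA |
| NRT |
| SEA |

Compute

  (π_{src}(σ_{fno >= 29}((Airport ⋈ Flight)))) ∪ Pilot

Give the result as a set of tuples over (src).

{ATL, BOS, CDG, JFK, LAX, LHR, MIA, NRT, SEA}

Airport ⋈ Flight (natural join on code): {(ATL, DEN, ATL, 29, 9), (ATL, HND, BOS, 29, 9), (CDG, LAX, LAX, 19, 11), (CDG, LAX, LAX, 34, 31), (CDG, NRT, SEA, 19, 11), (CDG, NRT, SEA, 34, 31)}
Apply σ_{fno >= 29}; surviving tuples: {(ATL, DEN, ATL, 29, 9), (ATL, HND, BOS, 29, 9), (CDG, LAX, LAX, 34, 31), (CDG, NRT, SEA, 34, 31)}
Keep only column(s) src: {ATL, BOS, LAX, SEA}
Set union of the two operands is {ATL, BOS, CDG, JFK, LAX, LHR, MIA, NRT, SEA}.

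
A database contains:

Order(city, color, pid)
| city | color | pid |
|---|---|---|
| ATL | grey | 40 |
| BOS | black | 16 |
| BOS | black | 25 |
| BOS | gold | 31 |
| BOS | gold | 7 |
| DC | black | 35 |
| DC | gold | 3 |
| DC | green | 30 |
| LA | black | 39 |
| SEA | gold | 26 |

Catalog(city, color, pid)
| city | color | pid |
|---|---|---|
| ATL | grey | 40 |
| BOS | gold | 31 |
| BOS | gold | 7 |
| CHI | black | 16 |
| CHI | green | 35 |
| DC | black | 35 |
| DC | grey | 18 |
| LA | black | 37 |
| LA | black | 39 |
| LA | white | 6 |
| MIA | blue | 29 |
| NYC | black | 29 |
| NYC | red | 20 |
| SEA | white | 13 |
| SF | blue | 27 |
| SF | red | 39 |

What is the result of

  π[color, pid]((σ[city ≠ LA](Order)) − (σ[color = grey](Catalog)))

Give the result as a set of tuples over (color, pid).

Selection city ≠ LA: {(ATL, grey, 40), (BOS, black, 16), (BOS, black, 25), (BOS, gold, 31), (BOS, gold, 7), (DC, black, 35), (DC, gold, 3), (DC, green, 30), (SEA, gold, 26)}
Selection color = grey: {(ATL, grey, 40), (DC, grey, 18)}
Set difference of the two operands is {(BOS, black, 16), (BOS, black, 25), (BOS, gold, 31), (BOS, gold, 7), (DC, black, 35), (DC, gold, 3), (DC, green, 30), (SEA, gold, 26)}.
π_{color, pid} gives {(black, 16), (black, 25), (black, 35), (gold, 26), (gold, 3), (gold, 31), (gold, 7), (green, 30)}.

{(black, 16), (black, 25), (black, 35), (gold, 26), (gold, 3), (gold, 31), (gold, 7), (green, 30)}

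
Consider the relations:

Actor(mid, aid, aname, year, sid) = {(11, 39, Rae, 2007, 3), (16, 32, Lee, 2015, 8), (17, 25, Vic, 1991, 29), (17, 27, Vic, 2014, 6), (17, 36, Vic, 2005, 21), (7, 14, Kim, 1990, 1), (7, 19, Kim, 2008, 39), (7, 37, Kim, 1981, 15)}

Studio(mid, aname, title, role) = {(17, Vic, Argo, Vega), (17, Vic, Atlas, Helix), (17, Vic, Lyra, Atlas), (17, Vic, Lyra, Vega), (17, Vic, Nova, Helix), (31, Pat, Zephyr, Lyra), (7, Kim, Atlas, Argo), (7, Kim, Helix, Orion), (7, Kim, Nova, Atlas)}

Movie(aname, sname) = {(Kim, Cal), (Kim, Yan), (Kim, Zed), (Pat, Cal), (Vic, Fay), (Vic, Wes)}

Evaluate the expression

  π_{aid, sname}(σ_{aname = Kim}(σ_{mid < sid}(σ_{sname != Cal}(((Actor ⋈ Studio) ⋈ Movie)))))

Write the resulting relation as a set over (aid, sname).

{(19, Yan), (19, Zed), (37, Yan), (37, Zed)}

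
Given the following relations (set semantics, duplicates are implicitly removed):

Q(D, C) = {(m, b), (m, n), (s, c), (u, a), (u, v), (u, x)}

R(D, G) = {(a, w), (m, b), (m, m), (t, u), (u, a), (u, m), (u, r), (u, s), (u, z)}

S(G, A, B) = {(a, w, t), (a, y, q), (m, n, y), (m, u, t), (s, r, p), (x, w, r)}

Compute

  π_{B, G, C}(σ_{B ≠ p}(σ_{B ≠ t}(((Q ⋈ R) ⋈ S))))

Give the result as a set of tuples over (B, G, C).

{(q, a, a), (q, a, v), (q, a, x), (y, m, a), (y, m, b), (y, m, n), (y, m, v), (y, m, x)}

Q ⋈ R (natural join on D): {(m, b, b), (m, b, m), (m, n, b), (m, n, m), (u, a, a), (u, a, m), (u, a, r), (u, a, s), (u, a, z), (u, v, a), (u, v, m), (u, v, r), (u, v, s), (u, v, z), (u, x, a), (u, x, m), (u, x, r), (u, x, s), (u, x, z)}
(Q ⋈ R) ⋈ S (natural join on G): {(m, b, m, n, y), (m, b, m, u, t), (m, n, m, n, y), (m, n, m, u, t), (u, a, a, w, t), (u, a, a, y, q), (u, a, m, n, y), (u, a, m, u, t), (u, a, s, r, p), (u, v, a, w, t), (u, v, a, y, q), (u, v, m, n, y), (u, v, m, u, t), (u, v, s, r, p), (u, x, a, w, t), (u, x, a, y, q), (u, x, m, n, y), (u, x, m, u, t), (u, x, s, r, p)}
Selection B ≠ t: {(m, b, m, n, y), (m, n, m, n, y), (u, a, a, y, q), (u, a, m, n, y), (u, a, s, r, p), (u, v, a, y, q), (u, v, m, n, y), (u, v, s, r, p), (u, x, a, y, q), (u, x, m, n, y), (u, x, s, r, p)}
Selection B ≠ p: {(m, b, m, n, y), (m, n, m, n, y), (u, a, a, y, q), (u, a, m, n, y), (u, v, a, y, q), (u, v, m, n, y), (u, x, a, y, q), (u, x, m, n, y)}
π_{B, G, C} gives {(q, a, a), (q, a, v), (q, a, x), (y, m, a), (y, m, b), (y, m, n), (y, m, v), (y, m, x)}.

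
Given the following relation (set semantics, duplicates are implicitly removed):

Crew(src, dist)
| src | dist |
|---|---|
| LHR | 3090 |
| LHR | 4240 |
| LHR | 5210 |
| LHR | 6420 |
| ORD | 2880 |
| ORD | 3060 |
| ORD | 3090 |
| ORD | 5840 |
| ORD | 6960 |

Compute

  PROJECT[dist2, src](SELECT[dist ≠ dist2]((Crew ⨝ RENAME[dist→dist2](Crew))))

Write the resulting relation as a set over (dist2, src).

{(2880, ORD), (3060, ORD), (3090, LHR), (3090, ORD), (4240, LHR), (5210, LHR), (5840, ORD), (6420, LHR), (6960, ORD)}

ρ[dist→dist2]: schema becomes (src, dist2); tuples unchanged.
Natural join on src: {(LHR, 3090, 3090), (LHR, 3090, 4240), (LHR, 3090, 5210), (LHR, 3090, 6420), (LHR, 4240, 3090), (LHR, 4240, 4240), (LHR, 4240, 5210), (LHR, 4240, 6420), (LHR, 5210, 3090), (LHR, 5210, 4240), (LHR, 5210, 5210), (LHR, 5210, 6420), (LHR, 6420, 3090), (LHR, 6420, 4240), (LHR, 6420, 5210), (LHR, 6420, 6420), (ORD, 2880, 2880), (ORD, 2880, 3060), (ORD, 2880, 3090), (ORD, 2880, 5840), (ORD, 2880, 6960), (ORD, 3060, 2880), (ORD, 3060, 3060), (ORD, 3060, 3090), (ORD, 3060, 5840), (ORD, 3060, 6960), (ORD, 3090, 2880), (ORD, 3090, 3060), (ORD, 3090, 3090), (ORD, 3090, 5840), (ORD, 3090, 6960), (ORD, 5840, 2880), (ORD, 5840, 3060), (ORD, 5840, 3090), (ORD, 5840, 5840), (ORD, 5840, 6960), (ORD, 6960, 2880), (ORD, 6960, 3060), (ORD, 6960, 3090), (ORD, 6960, 5840), (ORD, 6960, 6960)}
Selection dist ≠ dist2: {(LHR, 3090, 4240), (LHR, 3090, 5210), (LHR, 3090, 6420), (LHR, 4240, 3090), (LHR, 4240, 5210), (LHR, 4240, 6420), (LHR, 5210, 3090), (LHR, 5210, 4240), (LHR, 5210, 6420), (LHR, 6420, 3090), (LHR, 6420, 4240), (LHR, 6420, 5210), (ORD, 2880, 3060), (ORD, 2880, 3090), (ORD, 2880, 5840), (ORD, 2880, 6960), (ORD, 3060, 2880), (ORD, 3060, 3090), (ORD, 3060, 5840), (ORD, 3060, 6960), (ORD, 3090, 2880), (ORD, 3090, 3060), (ORD, 3090, 5840), (ORD, 3090, 6960), (ORD, 5840, 2880), (ORD, 5840, 3060), (ORD, 5840, 3090), (ORD, 5840, 6960), (ORD, 6960, 2880), (ORD, 6960, 3060), (ORD, 6960, 3090), (ORD, 6960, 5840)}
π_{dist2, src} gives {(2880, ORD), (3060, ORD), (3090, LHR), (3090, ORD), (4240, LHR), (5210, LHR), (5840, ORD), (6420, LHR), (6960, ORD)} (23 duplicate(s) eliminated).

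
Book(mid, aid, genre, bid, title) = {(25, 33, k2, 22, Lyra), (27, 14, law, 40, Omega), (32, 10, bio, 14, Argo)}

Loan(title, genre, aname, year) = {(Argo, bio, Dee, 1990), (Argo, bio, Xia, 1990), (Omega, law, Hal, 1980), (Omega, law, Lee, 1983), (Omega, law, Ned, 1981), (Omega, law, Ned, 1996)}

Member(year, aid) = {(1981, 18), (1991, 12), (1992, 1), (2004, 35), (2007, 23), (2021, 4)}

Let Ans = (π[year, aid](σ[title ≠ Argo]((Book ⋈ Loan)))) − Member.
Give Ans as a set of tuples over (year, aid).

Natural join on genre, title: {(27, 14, law, 40, Omega, Hal, 1980), (27, 14, law, 40, Omega, Lee, 1983), (27, 14, law, 40, Omega, Ned, 1981), (27, 14, law, 40, Omega, Ned, 1996), (32, 10, bio, 14, Argo, Dee, 1990), (32, 10, bio, 14, Argo, Xia, 1990)}
Filtering on title ≠ Argo leaves {(27, 14, law, 40, Omega, Hal, 1980), (27, 14, law, 40, Omega, Lee, 1983), (27, 14, law, 40, Omega, Ned, 1981), (27, 14, law, 40, Omega, Ned, 1996)}.
π[year, aid]: project onto (year, aid) → {(1980, 14), (1981, 14), (1983, 14), (1996, 14)}
Set difference of the two operands is {(1980, 14), (1981, 14), (1983, 14), (1996, 14)}.

{(1980, 14), (1981, 14), (1983, 14), (1996, 14)}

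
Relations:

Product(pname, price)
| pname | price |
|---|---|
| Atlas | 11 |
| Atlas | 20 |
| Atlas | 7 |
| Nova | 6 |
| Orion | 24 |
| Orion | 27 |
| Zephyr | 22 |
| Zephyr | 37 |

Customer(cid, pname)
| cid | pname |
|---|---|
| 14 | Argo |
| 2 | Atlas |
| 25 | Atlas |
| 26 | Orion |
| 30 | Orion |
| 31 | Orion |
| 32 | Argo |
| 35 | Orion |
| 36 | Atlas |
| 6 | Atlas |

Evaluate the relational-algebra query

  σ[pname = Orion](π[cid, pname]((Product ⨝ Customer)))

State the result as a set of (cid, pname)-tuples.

{(26, Orion), (30, Orion), (31, Orion), (35, Orion)}

Joining Product and Customer on pname yields {(Atlas, 11, 2), (Atlas, 11, 25), (Atlas, 11, 36), (Atlas, 11, 6), (Atlas, 20, 2), (Atlas, 20, 25), (Atlas, 20, 36), (Atlas, 20, 6), (Atlas, 7, 2), (Atlas, 7, 25), (Atlas, 7, 36), (Atlas, 7, 6), (Orion, 24, 26), (Orion, 24, 30), (Orion, 24, 31), (Orion, 24, 35), (Orion, 27, 26), (Orion, 27, 30), (Orion, 27, 31), (Orion, 27, 35)}.
Projecting to cid, pname (12 duplicate(s) eliminated): {(2, Atlas), (25, Atlas), (26, Orion), (30, Orion), (31, Orion), (35, Orion), (36, Atlas), (6, Atlas)}
Selection pname = Orion: {(26, Orion), (30, Orion), (31, Orion), (35, Orion)}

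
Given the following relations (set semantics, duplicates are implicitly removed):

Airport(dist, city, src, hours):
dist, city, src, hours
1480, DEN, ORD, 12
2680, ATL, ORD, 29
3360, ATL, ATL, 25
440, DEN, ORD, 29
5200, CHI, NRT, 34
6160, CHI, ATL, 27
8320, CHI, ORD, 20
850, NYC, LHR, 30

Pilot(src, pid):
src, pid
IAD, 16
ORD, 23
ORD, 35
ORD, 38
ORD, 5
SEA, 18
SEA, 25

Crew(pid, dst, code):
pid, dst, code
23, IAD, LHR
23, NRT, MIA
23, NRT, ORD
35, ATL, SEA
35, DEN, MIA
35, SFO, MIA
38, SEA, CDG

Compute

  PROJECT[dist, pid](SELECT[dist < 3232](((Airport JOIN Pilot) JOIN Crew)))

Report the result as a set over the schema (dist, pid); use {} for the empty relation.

Airport ⋈ Pilot (natural join on src): {(1480, DEN, ORD, 12, 23), (1480, DEN, ORD, 12, 35), (1480, DEN, ORD, 12, 38), (1480, DEN, ORD, 12, 5), (2680, ATL, ORD, 29, 23), (2680, ATL, ORD, 29, 35), (2680, ATL, ORD, 29, 38), (2680, ATL, ORD, 29, 5), (440, DEN, ORD, 29, 23), (440, DEN, ORD, 29, 35), (440, DEN, ORD, 29, 38), (440, DEN, ORD, 29, 5), (8320, CHI, ORD, 20, 23), (8320, CHI, ORD, 20, 35), (8320, CHI, ORD, 20, 38), (8320, CHI, ORD, 20, 5)}
(Airport JOIN Pilot) ⋈ Crew (natural join on pid): {(1480, DEN, ORD, 12, 23, IAD, LHR), (1480, DEN, ORD, 12, 23, NRT, MIA), (1480, DEN, ORD, 12, 23, NRT, ORD), (1480, DEN, ORD, 12, 35, ATL, SEA), (1480, DEN, ORD, 12, 35, DEN, MIA), (1480, DEN, ORD, 12, 35, SFO, MIA), (1480, DEN, ORD, 12, 38, SEA, CDG), (2680, ATL, ORD, 29, 23, IAD, LHR), (2680, ATL, ORD, 29, 23, NRT, MIA), (2680, ATL, ORD, 29, 23, NRT, ORD), (2680, ATL, ORD, 29, 35, ATL, SEA), (2680, ATL, ORD, 29, 35, DEN, MIA), (2680, ATL, ORD, 29, 35, SFO, MIA), (2680, ATL, ORD, 29, 38, SEA, CDG), (440, DEN, ORD, 29, 23, IAD, LHR), (440, DEN, ORD, 29, 23, NRT, MIA), (440, DEN, ORD, 29, 23, NRT, ORD), (440, DEN, ORD, 29, 35, ATL, SEA), (440, DEN, ORD, 29, 35, DEN, MIA), (440, DEN, ORD, 29, 35, SFO, MIA), (440, DEN, ORD, 29, 38, SEA, CDG), (8320, CHI, ORD, 20, 23, IAD, LHR), (8320, CHI, ORD, 20, 23, NRT, MIA), (8320, CHI, ORD, 20, 23, NRT, ORD), (8320, CHI, ORD, 20, 35, ATL, SEA), (8320, CHI, ORD, 20, 35, DEN, MIA), (8320, CHI, ORD, 20, 35, SFO, MIA), (8320, CHI, ORD, 20, 38, SEA, CDG)}
Filtering on dist < 3232 leaves {(1480, DEN, ORD, 12, 23, IAD, LHR), (1480, DEN, ORD, 12, 23, NRT, MIA), (1480, DEN, ORD, 12, 23, NRT, ORD), (1480, DEN, ORD, 12, 35, ATL, SEA), (1480, DEN, ORD, 12, 35, DEN, MIA), (1480, DEN, ORD, 12, 35, SFO, MIA), (1480, DEN, ORD, 12, 38, SEA, CDG), (2680, ATL, ORD, 29, 23, IAD, LHR), (2680, ATL, ORD, 29, 23, NRT, MIA), (2680, ATL, ORD, 29, 23, NRT, ORD), (2680, ATL, ORD, 29, 35, ATL, SEA), (2680, ATL, ORD, 29, 35, DEN, MIA), (2680, ATL, ORD, 29, 35, SFO, MIA), (2680, ATL, ORD, 29, 38, SEA, CDG), (440, DEN, ORD, 29, 23, IAD, LHR), (440, DEN, ORD, 29, 23, NRT, MIA), (440, DEN, ORD, 29, 23, NRT, ORD), (440, DEN, ORD, 29, 35, ATL, SEA), (440, DEN, ORD, 29, 35, DEN, MIA), (440, DEN, ORD, 29, 35, SFO, MIA), (440, DEN, ORD, 29, 38, SEA, CDG)}.
Keep only column(s) dist, pid (12 duplicate(s) eliminated): {(1480, 23), (1480, 35), (1480, 38), (2680, 23), (2680, 35), (2680, 38), (440, 23), (440, 35), (440, 38)}

{(1480, 23), (1480, 35), (1480, 38), (2680, 23), (2680, 35), (2680, 38), (440, 23), (440, 35), (440, 38)}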